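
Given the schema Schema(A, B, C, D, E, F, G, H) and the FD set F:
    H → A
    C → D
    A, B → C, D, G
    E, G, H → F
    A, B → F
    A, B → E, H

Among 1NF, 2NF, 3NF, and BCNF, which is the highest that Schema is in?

Candidate keys: {A, B}, {B, H}. Prime attributes: {A, B, H}.
For H → A we have {H}⁺ = {A, H}; {H} is not a superkey, so BCNF fails.
C → D determines the non-prime attribute {D} from a non-superkey — 3NF is violated.
No non-prime attribute depends on a proper subset of any candidate key, so 2NF holds.

2NF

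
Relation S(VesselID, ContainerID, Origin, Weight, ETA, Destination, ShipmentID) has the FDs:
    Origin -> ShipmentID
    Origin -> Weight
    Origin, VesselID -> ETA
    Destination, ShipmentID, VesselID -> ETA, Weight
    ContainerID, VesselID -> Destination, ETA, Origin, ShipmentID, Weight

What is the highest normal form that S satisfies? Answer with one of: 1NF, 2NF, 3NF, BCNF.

Candidate key: {ContainerID, VesselID}. Prime attributes: {ContainerID, VesselID}.
Origin -> ShipmentID breaks BCNF: {Origin}⁺ = {Origin, ShipmentID, Weight}, so {Origin} is not a superkey.
Origin -> ShipmentID has non-prime {ShipmentID} on the right and a non-superkey on the left, so 3NF fails.
No non-prime attribute depends on a proper subset of any candidate key, so 2NF holds.

2NF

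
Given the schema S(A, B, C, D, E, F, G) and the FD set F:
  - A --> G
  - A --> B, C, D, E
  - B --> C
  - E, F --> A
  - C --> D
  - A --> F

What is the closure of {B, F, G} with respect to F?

Start with {B, F, G}.
B --> C applies; add {C} → now {B, C, F, G}.
C --> D applies; add {D} → now {B, C, D, F, G}.
No further FD applies.

{B, C, D, F, G}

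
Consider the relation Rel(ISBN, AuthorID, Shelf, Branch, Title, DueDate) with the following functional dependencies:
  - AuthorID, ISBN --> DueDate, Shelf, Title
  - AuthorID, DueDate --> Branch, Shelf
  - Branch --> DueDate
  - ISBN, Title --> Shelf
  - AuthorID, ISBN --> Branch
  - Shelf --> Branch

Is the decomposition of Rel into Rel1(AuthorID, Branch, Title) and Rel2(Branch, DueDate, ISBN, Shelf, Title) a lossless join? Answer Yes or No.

The shared attributes are {Branch, Title} and {Branch, Title}⁺ = {Branch, DueDate, Title}.
Neither Rel1 nor Rel2 is contained in that closure, so the decomposition is lossy.

No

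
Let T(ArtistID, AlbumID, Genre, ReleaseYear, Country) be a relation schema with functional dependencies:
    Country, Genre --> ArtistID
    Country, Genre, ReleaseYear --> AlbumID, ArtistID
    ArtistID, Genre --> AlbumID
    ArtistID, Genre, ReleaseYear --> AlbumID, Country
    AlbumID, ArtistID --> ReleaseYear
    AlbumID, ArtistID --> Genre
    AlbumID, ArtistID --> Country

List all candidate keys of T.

{AlbumID, ArtistID}⁺ = {AlbumID, ArtistID, Country, Genre, ReleaseYear}, which is every attribute, so {AlbumID, ArtistID} is a candidate key.
{ArtistID, Genre}⁺ = {AlbumID, ArtistID, Country, Genre, ReleaseYear}, which is every attribute, so {ArtistID, Genre} is a candidate key.
{Country, Genre}⁺ = {AlbumID, ArtistID, Country, Genre, ReleaseYear}, which is every attribute, so {Country, Genre} is a candidate key.
Any other superkey properly contains one of these, so there are no further candidate keys.

{AlbumID, ArtistID}, {ArtistID, Genre}, {Country, Genre}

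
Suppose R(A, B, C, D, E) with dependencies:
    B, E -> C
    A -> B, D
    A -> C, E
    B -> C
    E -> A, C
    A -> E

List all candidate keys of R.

{A}, {E}

{A} is a candidate key since {A}⁺ = {A, B, C, D, E} covers every attribute.
{E} is a candidate key since {E}⁺ = {A, B, C, D, E} covers every attribute.
No proper subset of any of these is a key, and no other minimal superkey exists.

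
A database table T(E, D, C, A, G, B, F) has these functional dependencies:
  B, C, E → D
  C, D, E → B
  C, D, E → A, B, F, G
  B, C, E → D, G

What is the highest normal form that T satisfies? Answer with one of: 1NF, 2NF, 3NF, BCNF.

BCNF

Candidate keys: {B, C, E}, {C, D, E}. Prime attributes: {B, C, D, E}.
Each dependency's left side is a superkey — BCNF holds.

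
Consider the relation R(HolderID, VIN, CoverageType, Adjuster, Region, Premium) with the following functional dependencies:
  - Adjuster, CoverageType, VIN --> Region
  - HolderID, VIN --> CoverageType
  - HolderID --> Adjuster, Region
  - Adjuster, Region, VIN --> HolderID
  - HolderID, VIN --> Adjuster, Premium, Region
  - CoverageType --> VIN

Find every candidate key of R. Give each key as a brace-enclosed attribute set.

{Adjuster, CoverageType}, {Adjuster, Region, VIN}, {CoverageType, HolderID}, {HolderID, VIN}

Closure of {Adjuster, CoverageType} is {Adjuster, CoverageType, HolderID, Premium, Region, VIN}, the whole schema; {Adjuster, CoverageType} is a candidate key.
Closure of {CoverageType, HolderID} is {Adjuster, CoverageType, HolderID, Premium, Region, VIN}, the whole schema; {CoverageType, HolderID} is a candidate key.
Closure of {HolderID, VIN} is {Adjuster, CoverageType, HolderID, Premium, Region, VIN}, the whole schema; {HolderID, VIN} is a candidate key.
Closure of {Adjuster, Region, VIN} is {Adjuster, CoverageType, HolderID, Premium, Region, VIN}, the whole schema; {Adjuster, Region, VIN} is a candidate key.
These are minimal and exhaustive — every other superkey contains one of them.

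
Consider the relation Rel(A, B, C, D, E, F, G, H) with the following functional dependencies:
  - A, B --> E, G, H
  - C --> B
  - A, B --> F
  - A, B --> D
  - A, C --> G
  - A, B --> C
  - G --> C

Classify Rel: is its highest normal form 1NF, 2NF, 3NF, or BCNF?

Candidate keys: {A, B}, {A, C}, {A, G}. Prime attributes: {A, B, C, G}.
C --> B: {C}⁺ = {B, C}, which is not all of the attributes, so the left side is not a superkey — BCNF is violated.
Its right-hand attributes {B} are all prime, as are those of every other non-superkey FD — the relation is in 3NF.

3NF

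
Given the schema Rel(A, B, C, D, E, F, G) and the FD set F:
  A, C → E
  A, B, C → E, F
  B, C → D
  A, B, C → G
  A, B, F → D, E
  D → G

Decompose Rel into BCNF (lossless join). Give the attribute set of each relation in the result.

Candidate key of the original relation: {A, B, C}.
In {A, B, C, D, E, F, G}, {A, C} is not a superkey ({A, C}⁺ restricted to this set is {A, C, E}), so split on A, C → E into {A, C, E} and {A, B, C, D, F, G}.
{A, C, E} is in BCNF.
In {A, B, C, D, F, G}, {B, C} is not a superkey ({B, C}⁺ restricted to this set is {B, C, D, G}), so split on B, C → D, G into {B, C, D, G} and {A, B, C, F}.
In {B, C, D, G}, {D} is not a superkey ({D}⁺ restricted to this set is {D, G}), so split on D → G into {D, G} and {B, C, D}.
{D, G} is in BCNF.
{B, C, D} is in BCNF.
{A, B, C, F} is in BCNF.

{A, B, C, F}; {A, C, E}; {B, C, D}; {D, G}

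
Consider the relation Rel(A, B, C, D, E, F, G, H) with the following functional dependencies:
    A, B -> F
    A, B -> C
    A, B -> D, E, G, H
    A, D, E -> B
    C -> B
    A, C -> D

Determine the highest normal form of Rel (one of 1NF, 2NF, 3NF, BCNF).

3NF

Candidate keys: {A, B}, {A, C}, {A, D, E}. Prime attributes: {A, B, C, D, E}.
C -> B breaks BCNF: {C}⁺ = {B, C}, so {C} is not a superkey.
Since {B} ⊆ prime attributes and every other non-superkey FD also has a prime right side, the schema is in 3NF.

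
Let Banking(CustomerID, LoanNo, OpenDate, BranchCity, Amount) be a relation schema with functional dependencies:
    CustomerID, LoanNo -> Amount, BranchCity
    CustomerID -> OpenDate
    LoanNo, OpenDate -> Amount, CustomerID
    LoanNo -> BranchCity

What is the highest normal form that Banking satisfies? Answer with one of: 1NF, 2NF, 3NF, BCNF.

1NF

Candidate keys: {CustomerID, LoanNo}, {LoanNo, OpenDate}. Prime attributes: {CustomerID, LoanNo, OpenDate}.
For CustomerID -> OpenDate we have {CustomerID}⁺ = {CustomerID, OpenDate}; {CustomerID} is not a superkey, so BCNF fails.
LoanNo -> BranchCity determines the non-prime attribute {BranchCity} from a non-superkey — 3NF is violated.
{LoanNo} is a proper subset of the key {CustomerID, LoanNo}, and {LoanNo}⁺ contains the non-prime attribute {BranchCity} — a partial dependency, so 2NF is violated.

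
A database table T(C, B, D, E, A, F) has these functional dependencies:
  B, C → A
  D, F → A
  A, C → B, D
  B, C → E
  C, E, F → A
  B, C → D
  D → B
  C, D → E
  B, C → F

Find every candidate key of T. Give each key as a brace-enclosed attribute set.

{A, C}, {B, C}, {C, D}, {C, E, F}

{C} never appears on the right of any FD, so every key must include it.
{A, C}⁺ = {A, B, C, D, E, F} — all of the relation — so {A, C} is a candidate key.
{B, C}⁺ = {A, B, C, D, E, F} — all of the relation — so {B, C} is a candidate key.
{C, D}⁺ = {A, B, C, D, E, F} — all of the relation — so {C, D} is a candidate key.
{C, E, F}⁺ = {A, B, C, D, E, F} — all of the relation — so {C, E, F} is a candidate key.
Any other superkey properly contains one of these, so there are no further candidate keys.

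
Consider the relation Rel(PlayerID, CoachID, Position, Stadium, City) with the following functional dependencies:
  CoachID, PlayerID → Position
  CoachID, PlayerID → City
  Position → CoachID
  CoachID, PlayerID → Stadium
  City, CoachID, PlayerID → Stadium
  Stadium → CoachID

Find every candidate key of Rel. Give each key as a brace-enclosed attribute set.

{CoachID, PlayerID}, {PlayerID, Position}, {PlayerID, Stadium}

No FD produces {PlayerID}, so it must be in every candidate key.
{CoachID, PlayerID}⁺ = {City, CoachID, PlayerID, Position, Stadium}, which is every attribute, so {CoachID, PlayerID} is a candidate key.
{PlayerID, Position}⁺ = {City, CoachID, PlayerID, Position, Stadium}, which is every attribute, so {PlayerID, Position} is a candidate key.
{PlayerID, Stadium}⁺ = {City, CoachID, PlayerID, Position, Stadium}, which is every attribute, so {PlayerID, Stadium} is a candidate key.
These are minimal and exhaustive — every other superkey contains one of them.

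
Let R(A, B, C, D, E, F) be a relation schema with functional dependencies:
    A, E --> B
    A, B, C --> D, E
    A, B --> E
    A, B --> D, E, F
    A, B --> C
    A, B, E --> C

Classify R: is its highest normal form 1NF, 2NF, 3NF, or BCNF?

Candidate keys: {A, B}, {A, E}. Prime attributes: {A, B, E}.
Every FD has a superkey on the left, so the relation is in BCNF.

BCNF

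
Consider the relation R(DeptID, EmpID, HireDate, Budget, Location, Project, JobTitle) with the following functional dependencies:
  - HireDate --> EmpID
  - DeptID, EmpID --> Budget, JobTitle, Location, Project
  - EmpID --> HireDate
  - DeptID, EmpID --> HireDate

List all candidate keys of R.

No FD produces {DeptID}, so it must be in every candidate key.
{DeptID, EmpID}⁺ = {Budget, DeptID, EmpID, HireDate, JobTitle, Location, Project}, which is every attribute, so {DeptID, EmpID} is a candidate key.
{DeptID, HireDate}⁺ = {Budget, DeptID, EmpID, HireDate, JobTitle, Location, Project}, which is every attribute, so {DeptID, HireDate} is a candidate key.
These are minimal and exhaustive — every other superkey contains one of them.

{DeptID, EmpID}, {DeptID, HireDate}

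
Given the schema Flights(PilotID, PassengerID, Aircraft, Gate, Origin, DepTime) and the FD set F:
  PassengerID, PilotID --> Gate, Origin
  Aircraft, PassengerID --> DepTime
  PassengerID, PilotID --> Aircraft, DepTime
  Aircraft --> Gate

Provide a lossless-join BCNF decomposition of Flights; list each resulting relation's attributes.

{Aircraft, DepTime, PassengerID}; {Aircraft, Gate}; {Aircraft, Origin, PassengerID, PilotID}

Candidate key of the original relation: {PassengerID, PilotID}.
Within {Aircraft, DepTime, Gate, Origin, PassengerID, PilotID}: {Aircraft, PassengerID}⁺ ∩ {Aircraft, DepTime, Gate, Origin, PassengerID, PilotID} = {Aircraft, DepTime, Gate, PassengerID}, not the whole set, so Aircraft, PassengerID --> DepTime, Gate violates BCNF; decompose into {Aircraft, DepTime, Gate, PassengerID} and {Aircraft, Origin, PassengerID, PilotID}.
Within {Aircraft, DepTime, Gate, PassengerID}: {Aircraft}⁺ ∩ {Aircraft, DepTime, Gate, PassengerID} = {Aircraft, Gate}, not the whole set, so Aircraft --> Gate violates BCNF; decompose into {Aircraft, Gate} and {Aircraft, DepTime, PassengerID}.
{Aircraft, Gate} has no BCNF violation.
{Aircraft, DepTime, PassengerID} has no BCNF violation.
{Aircraft, Origin, PassengerID, PilotID} has no BCNF violation.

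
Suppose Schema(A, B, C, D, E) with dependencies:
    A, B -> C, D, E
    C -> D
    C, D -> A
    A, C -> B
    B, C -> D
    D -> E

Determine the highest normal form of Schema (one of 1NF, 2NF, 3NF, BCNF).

Candidate keys: {A, B}, {C}. Prime attributes: {A, B, C}.
For D -> E we have {D}⁺ = {D, E}; {D} is not a superkey, so BCNF fails.
D -> E determines the non-prime attribute {E} from a non-superkey — 3NF is violated.
No proper subset of a key has a non-prime attribute in its closure, so there is no partial dependency; 2NF holds.

2NF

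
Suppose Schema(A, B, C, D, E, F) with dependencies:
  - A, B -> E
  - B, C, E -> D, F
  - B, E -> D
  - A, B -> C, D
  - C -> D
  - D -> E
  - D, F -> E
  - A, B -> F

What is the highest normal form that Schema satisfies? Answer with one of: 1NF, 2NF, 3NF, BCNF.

Candidate key: {A, B}. Prime attributes: {A, B}.
B, C, E -> D, F breaks BCNF: {B, C, E}⁺ = {B, C, D, E, F}, so {B, C, E} is not a superkey.
B, C, E -> D, F determines the non-prime attributes {D, F} from a non-superkey — 3NF is violated.
No non-prime attribute depends on a proper subset of any candidate key, so 2NF holds.

2NF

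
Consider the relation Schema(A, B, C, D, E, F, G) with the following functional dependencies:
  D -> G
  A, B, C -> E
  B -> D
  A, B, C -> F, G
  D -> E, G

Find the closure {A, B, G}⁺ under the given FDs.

{A, B, D, E, G}

Start with {A, B, G}.
B -> D applies; add {D} → now {A, B, D, G}.
D -> E, G applies; add {E} → now {A, B, D, E, G}.
No further FD applies.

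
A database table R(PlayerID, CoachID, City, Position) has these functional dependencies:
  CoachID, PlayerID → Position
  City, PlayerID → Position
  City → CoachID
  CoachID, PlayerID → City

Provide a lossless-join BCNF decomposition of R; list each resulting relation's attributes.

{City, CoachID}; {City, PlayerID, Position}

Candidate keys of the original relation: {City, PlayerID}, {CoachID, PlayerID}.
In {City, CoachID, PlayerID, Position}, {City} is not a superkey ({City}⁺ restricted to this set is {City, CoachID}), so split on City → CoachID into {City, CoachID} and {City, PlayerID, Position}.
{City, CoachID} is in BCNF.
{City, PlayerID, Position} is in BCNF.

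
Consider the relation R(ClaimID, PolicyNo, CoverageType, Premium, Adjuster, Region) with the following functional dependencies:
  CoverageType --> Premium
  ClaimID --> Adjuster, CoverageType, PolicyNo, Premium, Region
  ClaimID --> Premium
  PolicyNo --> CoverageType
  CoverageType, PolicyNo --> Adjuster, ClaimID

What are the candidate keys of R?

{ClaimID}⁺ = {Adjuster, ClaimID, CoverageType, PolicyNo, Premium, Region}, which is every attribute, so {ClaimID} is a candidate key.
{PolicyNo}⁺ = {Adjuster, ClaimID, CoverageType, PolicyNo, Premium, Region}, which is every attribute, so {PolicyNo} is a candidate key.
These are minimal and exhaustive — every other superkey contains one of them.

{ClaimID}, {PolicyNo}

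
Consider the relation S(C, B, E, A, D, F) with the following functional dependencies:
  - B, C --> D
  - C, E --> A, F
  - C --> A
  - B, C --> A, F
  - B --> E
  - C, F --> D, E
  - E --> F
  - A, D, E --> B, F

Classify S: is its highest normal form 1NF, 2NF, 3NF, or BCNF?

1NF

Candidate keys: {B, C}, {C, E}, {C, F}. Prime attributes: {B, C, E, F}.
C --> A breaks BCNF: {C}⁺ = {A, C}, so {C} is not a superkey.
C --> A determines the non-prime attribute {A} from a non-superkey — 3NF is violated.
The proper key subset {C} of {B, C} determines non-prime {A}, so the relation is not even in 2NF.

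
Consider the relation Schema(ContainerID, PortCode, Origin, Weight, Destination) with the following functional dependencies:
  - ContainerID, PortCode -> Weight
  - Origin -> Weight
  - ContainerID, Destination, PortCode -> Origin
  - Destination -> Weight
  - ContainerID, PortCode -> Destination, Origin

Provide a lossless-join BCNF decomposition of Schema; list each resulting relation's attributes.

{ContainerID, Destination, Origin, PortCode}; {Origin, Weight}

Candidate key of the original relation: {ContainerID, PortCode}.
In {ContainerID, Destination, Origin, PortCode, Weight}, {Origin} is not a superkey ({Origin}⁺ restricted to this set is {Origin, Weight}), so split on Origin -> Weight into {Origin, Weight} and {ContainerID, Destination, Origin, PortCode}.
{Origin, Weight} is in BCNF.
{ContainerID, Destination, Origin, PortCode} is in BCNF.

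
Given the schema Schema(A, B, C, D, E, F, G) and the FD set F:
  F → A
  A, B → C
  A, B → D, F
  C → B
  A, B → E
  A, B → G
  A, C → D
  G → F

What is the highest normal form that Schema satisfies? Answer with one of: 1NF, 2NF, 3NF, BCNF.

Candidate keys: {A, B}, {A, C}, {B, F}, {B, G}, {C, F}, {C, G}. Prime attributes: {A, B, C, F, G}.
For F → A we have {F}⁺ = {A, F}; {F} is not a superkey, so BCNF fails.
Its right-hand attributes {A} are all prime, as are those of every other non-superkey FD — the relation is in 3NF.

3NF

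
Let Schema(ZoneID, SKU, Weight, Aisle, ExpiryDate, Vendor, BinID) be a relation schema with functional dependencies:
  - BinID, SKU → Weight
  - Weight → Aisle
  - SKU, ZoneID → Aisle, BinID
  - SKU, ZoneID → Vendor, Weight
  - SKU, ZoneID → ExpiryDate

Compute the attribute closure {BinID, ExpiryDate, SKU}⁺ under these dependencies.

Start with {BinID, ExpiryDate, SKU}.
BinID, SKU → Weight applies; add {Weight} → now {BinID, ExpiryDate, SKU, Weight}.
Weight → Aisle applies; add {Aisle} → now {Aisle, BinID, ExpiryDate, SKU, Weight}.
No further FD applies.

{Aisle, BinID, ExpiryDate, SKU, Weight}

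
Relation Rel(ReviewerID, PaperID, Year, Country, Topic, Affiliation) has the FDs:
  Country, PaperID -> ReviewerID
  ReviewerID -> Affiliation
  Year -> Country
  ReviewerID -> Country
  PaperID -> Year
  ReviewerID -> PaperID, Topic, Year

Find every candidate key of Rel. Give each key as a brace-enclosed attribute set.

{PaperID}, {ReviewerID}

{PaperID}⁺ = {Affiliation, Country, PaperID, ReviewerID, Topic, Year} — all of the relation — so {PaperID} is a candidate key.
{ReviewerID}⁺ = {Affiliation, Country, PaperID, ReviewerID, Topic, Year} — all of the relation — so {ReviewerID} is a candidate key.
These are minimal and exhaustive — every other superkey contains one of them.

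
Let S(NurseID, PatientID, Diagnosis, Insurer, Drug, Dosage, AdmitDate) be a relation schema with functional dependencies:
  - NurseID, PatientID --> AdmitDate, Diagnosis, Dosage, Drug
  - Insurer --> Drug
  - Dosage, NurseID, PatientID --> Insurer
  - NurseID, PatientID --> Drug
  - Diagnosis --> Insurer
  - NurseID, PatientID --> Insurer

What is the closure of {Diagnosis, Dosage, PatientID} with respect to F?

{Diagnosis, Dosage, Drug, Insurer, PatientID}

Start with {Diagnosis, Dosage, PatientID}.
Diagnosis --> Insurer applies; add {Insurer} → now {Diagnosis, Dosage, Insurer, PatientID}.
Insurer --> Drug applies; add {Drug} → now {Diagnosis, Dosage, Drug, Insurer, PatientID}.
No further FD applies.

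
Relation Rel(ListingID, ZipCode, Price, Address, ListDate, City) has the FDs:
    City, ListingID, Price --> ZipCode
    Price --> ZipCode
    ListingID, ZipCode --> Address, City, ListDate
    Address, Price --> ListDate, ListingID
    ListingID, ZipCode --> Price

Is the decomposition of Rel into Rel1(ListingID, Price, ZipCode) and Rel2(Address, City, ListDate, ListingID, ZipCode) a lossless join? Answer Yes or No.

Common attributes: {ListingID, ZipCode}; their closure is {Address, City, ListDate, ListingID, Price, ZipCode}.
This includes all of Rel1, so the common attributes are a superkey of Rel1 — the join is lossless.

Yes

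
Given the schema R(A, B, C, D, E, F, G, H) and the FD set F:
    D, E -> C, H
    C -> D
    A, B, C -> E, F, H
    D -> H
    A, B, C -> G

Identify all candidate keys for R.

{A, B, C}, {A, B, D, E}

Attributes never on any right-hand side: {A, B} — every candidate key must contain all of them.
Closure of {A, B, C} is {A, B, C, D, E, F, G, H}, the whole schema; {A, B, C} is a candidate key.
Closure of {A, B, D, E} is {A, B, C, D, E, F, G, H}, the whole schema; {A, B, D, E} is a candidate key.
No proper subset of any of these is a key, and no other minimal superkey exists.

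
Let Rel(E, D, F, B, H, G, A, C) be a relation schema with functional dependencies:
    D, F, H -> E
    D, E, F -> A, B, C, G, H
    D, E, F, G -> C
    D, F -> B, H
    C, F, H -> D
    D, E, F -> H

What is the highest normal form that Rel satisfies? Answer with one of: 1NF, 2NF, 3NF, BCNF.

BCNF

Candidate keys: {C, F, H}, {D, F}. Prime attributes: {C, D, F, H}.
Each dependency's left side is a superkey — BCNF holds.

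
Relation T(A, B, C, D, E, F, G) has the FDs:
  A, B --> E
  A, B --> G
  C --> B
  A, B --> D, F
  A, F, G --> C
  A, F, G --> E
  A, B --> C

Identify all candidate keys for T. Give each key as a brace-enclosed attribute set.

No FD produces {A}, so it must be in every candidate key.
{A, B} is a candidate key since {A, B}⁺ = {A, B, C, D, E, F, G} covers every attribute.
{A, C} is a candidate key since {A, C}⁺ = {A, B, C, D, E, F, G} covers every attribute.
{A, F, G} is a candidate key since {A, F, G}⁺ = {A, B, C, D, E, F, G} covers every attribute.
These are minimal and exhaustive — every other superkey contains one of them.

{A, B}, {A, C}, {A, F, G}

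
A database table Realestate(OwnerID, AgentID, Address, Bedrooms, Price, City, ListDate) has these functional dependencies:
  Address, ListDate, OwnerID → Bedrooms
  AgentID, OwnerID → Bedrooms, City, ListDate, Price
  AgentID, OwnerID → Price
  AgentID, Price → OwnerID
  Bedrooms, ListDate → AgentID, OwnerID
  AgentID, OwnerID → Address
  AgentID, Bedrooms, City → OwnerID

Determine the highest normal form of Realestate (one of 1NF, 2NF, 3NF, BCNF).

BCNF

Candidate keys: {Address, ListDate, OwnerID}, {AgentID, Bedrooms, City}, {AgentID, OwnerID}, {AgentID, Price}, {Bedrooms, ListDate}. Prime attributes: {Address, AgentID, Bedrooms, City, ListDate, OwnerID, Price}.
Every FD has a superkey on the left, so the relation is in BCNF.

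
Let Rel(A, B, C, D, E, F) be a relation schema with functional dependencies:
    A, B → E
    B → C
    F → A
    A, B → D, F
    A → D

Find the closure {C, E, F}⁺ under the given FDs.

{A, C, D, E, F}

Start with {C, E, F}.
F → A applies; add {A} → now {A, C, E, F}.
A → D applies; add {D} → now {A, C, D, E, F}.
No further FD applies.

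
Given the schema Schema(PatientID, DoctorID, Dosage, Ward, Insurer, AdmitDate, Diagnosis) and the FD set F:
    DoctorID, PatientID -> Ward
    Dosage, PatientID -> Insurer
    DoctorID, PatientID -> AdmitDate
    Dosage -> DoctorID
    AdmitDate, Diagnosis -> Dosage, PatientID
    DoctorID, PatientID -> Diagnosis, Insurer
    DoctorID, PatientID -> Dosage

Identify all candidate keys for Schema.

{AdmitDate, Diagnosis}⁺ = {AdmitDate, Diagnosis, DoctorID, Dosage, Insurer, PatientID, Ward}, which is every attribute, so {AdmitDate, Diagnosis} is a candidate key.
{DoctorID, PatientID}⁺ = {AdmitDate, Diagnosis, DoctorID, Dosage, Insurer, PatientID, Ward}, which is every attribute, so {DoctorID, PatientID} is a candidate key.
{Dosage, PatientID}⁺ = {AdmitDate, Diagnosis, DoctorID, Dosage, Insurer, PatientID, Ward}, which is every attribute, so {Dosage, PatientID} is a candidate key.
No proper subset of any of these is a key, and no other minimal superkey exists.

{AdmitDate, Diagnosis}, {DoctorID, PatientID}, {Dosage, PatientID}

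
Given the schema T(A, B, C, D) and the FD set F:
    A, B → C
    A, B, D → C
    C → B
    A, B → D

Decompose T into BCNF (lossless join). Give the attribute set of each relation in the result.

Candidate keys of the original relation: {A, B}, {A, C}.
Within {A, B, C, D}: {C}⁺ ∩ {A, B, C, D} = {B, C}, not the whole set, so C → B violates BCNF; decompose into {B, C} and {A, C, D}.
{B, C} is in BCNF.
{A, C, D} is in BCNF.

{A, C, D}; {B, C}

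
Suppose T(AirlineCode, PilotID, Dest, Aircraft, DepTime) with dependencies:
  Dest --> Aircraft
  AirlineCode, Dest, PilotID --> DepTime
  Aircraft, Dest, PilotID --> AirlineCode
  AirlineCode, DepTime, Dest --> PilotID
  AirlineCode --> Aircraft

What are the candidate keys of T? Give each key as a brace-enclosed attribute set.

Attributes never on any right-hand side: {Dest} — every candidate key must contain it.
{Dest, PilotID}⁺ = {Aircraft, AirlineCode, DepTime, Dest, PilotID}, which is every attribute, so {Dest, PilotID} is a candidate key.
{AirlineCode, DepTime, Dest}⁺ = {Aircraft, AirlineCode, DepTime, Dest, PilotID}, which is every attribute, so {AirlineCode, DepTime, Dest} is a candidate key.
No proper subset of any of these is a key, and no other minimal superkey exists.

{AirlineCode, DepTime, Dest}, {Dest, PilotID}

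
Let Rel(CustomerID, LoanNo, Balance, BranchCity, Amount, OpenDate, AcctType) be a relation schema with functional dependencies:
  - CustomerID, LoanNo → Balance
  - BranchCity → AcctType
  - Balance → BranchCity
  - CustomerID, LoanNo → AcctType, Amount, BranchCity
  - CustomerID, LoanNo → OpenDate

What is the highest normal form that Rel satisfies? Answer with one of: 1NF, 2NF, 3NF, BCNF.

2NF

Candidate key: {CustomerID, LoanNo}. Prime attributes: {CustomerID, LoanNo}.
For BranchCity → AcctType we have {BranchCity}⁺ = {AcctType, BranchCity}; {BranchCity} is not a superkey, so BCNF fails.
BranchCity → AcctType determines the non-prime attribute {AcctType} from a non-superkey — 3NF is violated.
No proper subset of a key has a non-prime attribute in its closure, so there is no partial dependency; 2NF holds.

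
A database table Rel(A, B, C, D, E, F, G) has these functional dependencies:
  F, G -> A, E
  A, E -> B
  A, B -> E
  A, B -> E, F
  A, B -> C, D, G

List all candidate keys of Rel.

Closure of {A, B} is {A, B, C, D, E, F, G}, the whole schema; {A, B} is a candidate key.
Closure of {A, E} is {A, B, C, D, E, F, G}, the whole schema; {A, E} is a candidate key.
Closure of {F, G} is {A, B, C, D, E, F, G}, the whole schema; {F, G} is a candidate key.
Any other superkey properly contains one of these, so there are no further candidate keys.

{A, B}, {A, E}, {F, G}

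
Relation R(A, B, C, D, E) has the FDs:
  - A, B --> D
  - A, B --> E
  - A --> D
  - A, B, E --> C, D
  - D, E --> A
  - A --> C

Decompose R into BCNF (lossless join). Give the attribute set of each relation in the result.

{A, B, E}; {A, C, D}

Candidate keys of the original relation: {A, B}, {B, D, E}.
Within {A, B, C, D, E}: {A}⁺ ∩ {A, B, C, D, E} = {A, C, D}, not the whole set, so A --> C, D violates BCNF; decompose into {A, C, D} and {A, B, E}.
{A, C, D}: every determinant is a superkey — BCNF.
{A, B, E}: every determinant is a superkey — BCNF.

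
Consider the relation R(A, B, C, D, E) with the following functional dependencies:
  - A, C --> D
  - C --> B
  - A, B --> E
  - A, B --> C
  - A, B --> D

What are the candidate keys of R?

{A, B}, {A, C}

Attributes never on any right-hand side: {A} — every candidate key must contain it.
{A, B}⁺ = {A, B, C, D, E} — all of the relation — so {A, B} is a candidate key.
{A, C}⁺ = {A, B, C, D, E} — all of the relation — so {A, C} is a candidate key.
These are minimal and exhaustive — every other superkey contains one of them.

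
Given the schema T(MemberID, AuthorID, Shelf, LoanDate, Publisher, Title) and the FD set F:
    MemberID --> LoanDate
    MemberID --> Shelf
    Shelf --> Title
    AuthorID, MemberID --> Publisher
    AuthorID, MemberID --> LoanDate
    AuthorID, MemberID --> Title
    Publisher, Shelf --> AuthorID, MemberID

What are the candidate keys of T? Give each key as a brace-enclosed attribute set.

{AuthorID, MemberID}⁺ = {AuthorID, LoanDate, MemberID, Publisher, Shelf, Title} — all of the relation — so {AuthorID, MemberID} is a candidate key.
{MemberID, Publisher}⁺ = {AuthorID, LoanDate, MemberID, Publisher, Shelf, Title} — all of the relation — so {MemberID, Publisher} is a candidate key.
{Publisher, Shelf}⁺ = {AuthorID, LoanDate, MemberID, Publisher, Shelf, Title} — all of the relation — so {Publisher, Shelf} is a candidate key.
Any other superkey properly contains one of these, so there are no further candidate keys.

{AuthorID, MemberID}, {MemberID, Publisher}, {Publisher, Shelf}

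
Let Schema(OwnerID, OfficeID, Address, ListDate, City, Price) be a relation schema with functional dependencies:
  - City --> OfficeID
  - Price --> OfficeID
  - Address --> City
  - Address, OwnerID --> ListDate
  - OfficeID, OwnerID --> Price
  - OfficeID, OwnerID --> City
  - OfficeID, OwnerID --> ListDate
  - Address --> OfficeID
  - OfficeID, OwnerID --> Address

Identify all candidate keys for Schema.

{OwnerID} never appears on the right of any FD, so every key must include it.
Closure of {Address, OwnerID} is {Address, City, ListDate, OfficeID, OwnerID, Price}, the whole schema; {Address, OwnerID} is a candidate key.
Closure of {City, OwnerID} is {Address, City, ListDate, OfficeID, OwnerID, Price}, the whole schema; {City, OwnerID} is a candidate key.
Closure of {OfficeID, OwnerID} is {Address, City, ListDate, OfficeID, OwnerID, Price}, the whole schema; {OfficeID, OwnerID} is a candidate key.
Closure of {OwnerID, Price} is {Address, City, ListDate, OfficeID, OwnerID, Price}, the whole schema; {OwnerID, Price} is a candidate key.
Any other superkey properly contains one of these, so there are no further candidate keys.

{Address, OwnerID}, {City, OwnerID}, {OfficeID, OwnerID}, {OwnerID, Price}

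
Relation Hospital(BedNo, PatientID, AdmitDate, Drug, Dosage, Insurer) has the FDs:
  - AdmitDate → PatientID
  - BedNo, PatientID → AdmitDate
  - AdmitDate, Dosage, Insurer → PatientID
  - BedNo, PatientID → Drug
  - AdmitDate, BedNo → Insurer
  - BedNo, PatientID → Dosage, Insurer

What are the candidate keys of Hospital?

Attributes never on any right-hand side: {BedNo} — every candidate key must contain it.
{AdmitDate, BedNo}⁺ = {AdmitDate, BedNo, Dosage, Drug, Insurer, PatientID} — all of the relation — so {AdmitDate, BedNo} is a candidate key.
{BedNo, PatientID}⁺ = {AdmitDate, BedNo, Dosage, Drug, Insurer, PatientID} — all of the relation — so {BedNo, PatientID} is a candidate key.
These are minimal and exhaustive — every other superkey contains one of them.

{AdmitDate, BedNo}, {BedNo, PatientID}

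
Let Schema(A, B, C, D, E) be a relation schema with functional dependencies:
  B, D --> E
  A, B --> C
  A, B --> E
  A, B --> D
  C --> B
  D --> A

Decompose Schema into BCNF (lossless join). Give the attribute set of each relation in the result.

Candidate keys of the original relation: {A, B}, {A, C}, {B, D}, {C, D}.
{A, B, C, D, E}: {C} determines {B, C} here but is not a superkey — split on C --> B, giving {B, C} and {A, C, D, E}.
{B, C}: every determinant is a superkey — BCNF.
{A, C, D, E}: {D} determines {A, D} here but is not a superkey — split on D --> A, giving {A, D} and {C, D, E}.
{A, D}: every determinant is a superkey — BCNF.
{C, D, E}: every determinant is a superkey — BCNF.

{A, D}; {B, C}; {C, D, E}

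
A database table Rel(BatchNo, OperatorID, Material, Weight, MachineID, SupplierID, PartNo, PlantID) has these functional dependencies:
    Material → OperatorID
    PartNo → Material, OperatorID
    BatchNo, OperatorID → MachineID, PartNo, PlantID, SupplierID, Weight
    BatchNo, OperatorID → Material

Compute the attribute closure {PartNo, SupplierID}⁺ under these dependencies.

Start with {PartNo, SupplierID}.
PartNo → Material, OperatorID applies; add {Material, OperatorID} → now {Material, OperatorID, PartNo, SupplierID}.
No further FD applies.

{Material, OperatorID, PartNo, SupplierID}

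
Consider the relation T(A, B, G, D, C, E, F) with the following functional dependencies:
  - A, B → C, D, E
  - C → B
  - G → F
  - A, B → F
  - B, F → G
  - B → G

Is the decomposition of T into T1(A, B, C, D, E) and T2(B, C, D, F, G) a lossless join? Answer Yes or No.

Yes

T1 ∩ T2 = {B, C, D}; its closure under F is {B, C, D, F, G}.
This includes all of T2, so the common attributes are a superkey of T2 — the join is lossless.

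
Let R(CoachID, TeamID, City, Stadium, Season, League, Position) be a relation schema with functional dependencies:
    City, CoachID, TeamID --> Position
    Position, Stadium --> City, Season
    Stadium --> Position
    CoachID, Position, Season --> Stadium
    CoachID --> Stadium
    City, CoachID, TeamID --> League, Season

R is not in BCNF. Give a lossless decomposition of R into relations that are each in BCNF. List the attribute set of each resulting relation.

{City, Position, Season, Stadium}; {CoachID, League, TeamID}; {CoachID, Stadium}

Candidate key of the original relation: {CoachID, TeamID}.
Within {City, CoachID, League, Position, Season, Stadium, TeamID}: {Position, Stadium}⁺ ∩ {City, CoachID, League, Position, Season, Stadium, TeamID} = {City, Position, Season, Stadium}, not the whole set, so Position, Stadium --> City, Season violates BCNF; decompose into {City, Position, Season, Stadium} and {CoachID, League, Position, Stadium, TeamID}.
{City, Position, Season, Stadium}: every determinant is a superkey — BCNF.
Within {CoachID, League, Position, Stadium, TeamID}: {Stadium}⁺ ∩ {CoachID, League, Position, Stadium, TeamID} = {Position, Stadium}, not the whole set, so Stadium --> Position violates BCNF; decompose into {Position, Stadium} and {CoachID, League, Stadium, TeamID}.
{Position, Stadium}: every determinant is a superkey — BCNF.
Within {CoachID, League, Stadium, TeamID}: {CoachID}⁺ ∩ {CoachID, League, Stadium, TeamID} = {CoachID, Stadium}, not the whole set, so CoachID --> Stadium violates BCNF; decompose into {CoachID, Stadium} and {CoachID, League, TeamID}.
{CoachID, Stadium}: every determinant is a superkey — BCNF.
{CoachID, League, TeamID}: every determinant is a superkey — BCNF.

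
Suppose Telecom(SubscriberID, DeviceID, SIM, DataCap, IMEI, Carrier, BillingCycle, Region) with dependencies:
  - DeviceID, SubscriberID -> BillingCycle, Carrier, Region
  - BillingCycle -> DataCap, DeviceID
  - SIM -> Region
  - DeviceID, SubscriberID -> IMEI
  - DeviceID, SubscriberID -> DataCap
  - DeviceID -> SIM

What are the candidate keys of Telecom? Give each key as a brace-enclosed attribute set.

Attributes never on any right-hand side: {SubscriberID} — every candidate key must contain it.
{BillingCycle, SubscriberID}⁺ = {BillingCycle, Carrier, DataCap, DeviceID, IMEI, Region, SIM, SubscriberID} — all of the relation — so {BillingCycle, SubscriberID} is a candidate key.
{DeviceID, SubscriberID}⁺ = {BillingCycle, Carrier, DataCap, DeviceID, IMEI, Region, SIM, SubscriberID} — all of the relation — so {DeviceID, SubscriberID} is a candidate key.
Any other superkey properly contains one of these, so there are no further candidate keys.

{BillingCycle, SubscriberID}, {DeviceID, SubscriberID}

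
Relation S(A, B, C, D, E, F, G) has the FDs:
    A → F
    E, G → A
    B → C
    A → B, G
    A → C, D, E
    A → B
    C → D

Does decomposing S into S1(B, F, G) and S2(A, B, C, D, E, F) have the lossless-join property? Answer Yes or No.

No

Common attributes: {B, F}; their closure is {B, C, D, F}.
The closure covers neither S1 nor S2 entirely; the join is not lossless.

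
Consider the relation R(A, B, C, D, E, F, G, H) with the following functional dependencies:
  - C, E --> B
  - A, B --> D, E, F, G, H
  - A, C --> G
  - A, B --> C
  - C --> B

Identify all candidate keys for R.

{A, B}, {A, C}

Attributes never on any right-hand side: {A} — every candidate key must contain it.
{A, B}⁺ = {A, B, C, D, E, F, G, H}, which is every attribute, so {A, B} is a candidate key.
{A, C}⁺ = {A, B, C, D, E, F, G, H}, which is every attribute, so {A, C} is a candidate key.
These are minimal and exhaustive — every other superkey contains one of them.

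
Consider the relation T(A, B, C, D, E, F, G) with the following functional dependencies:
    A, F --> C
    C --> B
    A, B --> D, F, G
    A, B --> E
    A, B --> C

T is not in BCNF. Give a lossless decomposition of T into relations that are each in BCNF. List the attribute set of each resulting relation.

Candidate keys of the original relation: {A, B}, {A, C}, {A, F}.
In {A, B, C, D, E, F, G}, {C} is not a superkey ({C}⁺ restricted to this set is {B, C}), so split on C --> B into {B, C} and {A, C, D, E, F, G}.
{B, C} has no BCNF violation.
{A, C, D, E, F, G} has no BCNF violation.

{A, C, D, E, F, G}; {B, C}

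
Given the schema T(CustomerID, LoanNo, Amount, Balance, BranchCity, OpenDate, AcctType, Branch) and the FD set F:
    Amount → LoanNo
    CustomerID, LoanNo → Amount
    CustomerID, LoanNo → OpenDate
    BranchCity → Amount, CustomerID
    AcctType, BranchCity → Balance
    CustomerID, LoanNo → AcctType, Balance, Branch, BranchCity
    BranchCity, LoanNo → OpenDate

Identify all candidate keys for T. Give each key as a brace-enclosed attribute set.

{BranchCity} is a candidate key since {BranchCity}⁺ = {AcctType, Amount, Balance, Branch, BranchCity, CustomerID, LoanNo, OpenDate} covers every attribute.
{Amount, CustomerID} is a candidate key since {Amount, CustomerID}⁺ = {AcctType, Amount, Balance, Branch, BranchCity, CustomerID, LoanNo, OpenDate} covers every attribute.
{CustomerID, LoanNo} is a candidate key since {CustomerID, LoanNo}⁺ = {AcctType, Amount, Balance, Branch, BranchCity, CustomerID, LoanNo, OpenDate} covers every attribute.
No proper subset of any of these is a key, and no other minimal superkey exists.

{Amount, CustomerID}, {BranchCity}, {CustomerID, LoanNo}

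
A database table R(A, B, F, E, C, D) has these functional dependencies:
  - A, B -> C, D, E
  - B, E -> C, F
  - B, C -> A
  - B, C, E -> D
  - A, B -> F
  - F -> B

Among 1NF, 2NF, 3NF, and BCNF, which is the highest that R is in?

3NF

Candidate keys: {A, B}, {A, F}, {B, C}, {B, E}, {C, F}, {E, F}. Prime attributes: {A, B, C, E, F}.
F -> B: {F}⁺ = {B, F}, which is not all of the attributes, so the left side is not a superkey — BCNF is violated.
Since {B} ⊆ prime attributes and every other non-superkey FD also has a prime right side, the schema is in 3NF.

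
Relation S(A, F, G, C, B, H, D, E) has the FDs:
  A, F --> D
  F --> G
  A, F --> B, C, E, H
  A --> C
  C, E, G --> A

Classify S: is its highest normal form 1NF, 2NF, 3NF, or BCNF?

Candidate keys: {A, F}, {C, E, F}. Prime attributes: {A, C, E, F}.
For F --> G we have {F}⁺ = {F, G}; {F} is not a superkey, so BCNF fails.
F --> G determines the non-prime attribute {G} from a non-superkey — 3NF is violated.
Since {F} ⊂ {A, F} and {F}⁺ ⊇ {G} with {G} non-prime, there is a partial dependency; 2NF fails.

1NF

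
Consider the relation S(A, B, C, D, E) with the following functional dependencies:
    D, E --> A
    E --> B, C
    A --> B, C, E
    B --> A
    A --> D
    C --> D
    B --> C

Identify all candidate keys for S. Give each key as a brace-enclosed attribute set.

Closure of {A} is {A, B, C, D, E}, the whole schema; {A} is a candidate key.
Closure of {B} is {A, B, C, D, E}, the whole schema; {B} is a candidate key.
Closure of {E} is {A, B, C, D, E}, the whole schema; {E} is a candidate key.
These are minimal and exhaustive — every other superkey contains one of them.

{A}, {B}, {E}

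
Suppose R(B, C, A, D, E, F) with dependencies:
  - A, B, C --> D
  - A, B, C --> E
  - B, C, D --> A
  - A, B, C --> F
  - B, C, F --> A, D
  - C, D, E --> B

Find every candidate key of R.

{A, B, C}, {B, C, D}, {B, C, F}, {C, D, E}

Attributes never on any right-hand side: {C} — every candidate key must contain it.
{A, B, C}⁺ = {A, B, C, D, E, F}, which is every attribute, so {A, B, C} is a candidate key.
{B, C, D}⁺ = {A, B, C, D, E, F}, which is every attribute, so {B, C, D} is a candidate key.
{B, C, F}⁺ = {A, B, C, D, E, F}, which is every attribute, so {B, C, F} is a candidate key.
{C, D, E}⁺ = {A, B, C, D, E, F}, which is every attribute, so {C, D, E} is a candidate key.
Any other superkey properly contains one of these, so there are no further candidate keys.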